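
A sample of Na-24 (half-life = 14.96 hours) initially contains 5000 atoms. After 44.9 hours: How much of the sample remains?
N = N₀(1/2)^(t/t½) = 624.4 atoms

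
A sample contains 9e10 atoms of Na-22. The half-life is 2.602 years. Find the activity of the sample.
A = λN = 2.398e10 decays/year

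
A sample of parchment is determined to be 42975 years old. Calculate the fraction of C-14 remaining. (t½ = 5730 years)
N/N₀ = (1/2)^(t/t½) = 0.005524 = 0.552%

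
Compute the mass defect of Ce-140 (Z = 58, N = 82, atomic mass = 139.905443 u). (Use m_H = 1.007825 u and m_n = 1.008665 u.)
Δm = Z·m_H + N·m_n − M = 1.259 u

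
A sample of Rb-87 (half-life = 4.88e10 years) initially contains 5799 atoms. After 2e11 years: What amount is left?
N = N₀(1/2)^(t/t½) = 338.6 atoms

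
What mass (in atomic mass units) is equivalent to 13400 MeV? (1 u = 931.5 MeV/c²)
m = E/c² = 14.39 u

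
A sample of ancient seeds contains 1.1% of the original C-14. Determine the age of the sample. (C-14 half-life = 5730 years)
Age = t½ × log₂(1/ratio) = 37280 years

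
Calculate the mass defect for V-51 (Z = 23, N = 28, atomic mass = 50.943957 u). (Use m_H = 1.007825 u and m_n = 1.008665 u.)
Δm = Z·m_H + N·m_n − M = 0.4786 u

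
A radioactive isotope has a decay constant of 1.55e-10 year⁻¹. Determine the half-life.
t½ = ln(2)/λ = 4.472e9 years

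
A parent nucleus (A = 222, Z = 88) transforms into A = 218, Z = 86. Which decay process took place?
ΔA = -4, ΔZ = -2 ⇒ alpha decay (α)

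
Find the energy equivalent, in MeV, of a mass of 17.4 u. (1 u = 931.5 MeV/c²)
E = mc² = 16210 MeV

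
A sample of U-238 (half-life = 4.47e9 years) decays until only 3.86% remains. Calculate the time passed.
t = t½ × log₂(N₀/N) = 2.099e10 years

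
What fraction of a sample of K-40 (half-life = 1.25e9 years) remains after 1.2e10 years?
N/N₀ = (1/2)^(t/t½) = 0.001289 = 0.129%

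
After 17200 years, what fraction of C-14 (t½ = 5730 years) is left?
N/N₀ = (1/2)^(t/t½) = 0.1248 = 12.5%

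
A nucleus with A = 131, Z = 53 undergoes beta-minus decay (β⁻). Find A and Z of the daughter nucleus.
Daughter: A = 131, Z = 54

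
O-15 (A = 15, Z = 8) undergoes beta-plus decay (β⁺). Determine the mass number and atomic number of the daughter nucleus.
Daughter: A = 15, Z = 7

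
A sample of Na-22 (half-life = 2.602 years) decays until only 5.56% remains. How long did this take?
t = t½ × log₂(N₀/N) = 10.85 years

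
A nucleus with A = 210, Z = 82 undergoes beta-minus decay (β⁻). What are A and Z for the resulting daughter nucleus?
Daughter: A = 210, Z = 83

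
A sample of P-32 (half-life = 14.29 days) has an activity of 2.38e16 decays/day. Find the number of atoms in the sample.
N = A/λ = 4.907e17 atoms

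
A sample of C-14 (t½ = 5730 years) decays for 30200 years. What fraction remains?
N/N₀ = (1/2)^(t/t½) = 0.02591 = 2.59%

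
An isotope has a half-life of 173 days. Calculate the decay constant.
λ = ln(2)/t½ = 0.004007 day⁻¹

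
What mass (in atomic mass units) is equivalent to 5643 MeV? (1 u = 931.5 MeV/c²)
m = E/c² = 6.058 u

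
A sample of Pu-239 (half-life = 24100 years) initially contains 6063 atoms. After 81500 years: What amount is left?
N = N₀(1/2)^(t/t½) = 581.7 atoms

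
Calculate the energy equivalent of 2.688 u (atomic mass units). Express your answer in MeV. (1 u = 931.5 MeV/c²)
E = mc² = 2504 MeV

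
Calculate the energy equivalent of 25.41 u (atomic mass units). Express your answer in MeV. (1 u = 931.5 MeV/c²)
E = mc² = 23670 MeV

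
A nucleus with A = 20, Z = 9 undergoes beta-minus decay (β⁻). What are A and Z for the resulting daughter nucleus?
Daughter: A = 20, Z = 10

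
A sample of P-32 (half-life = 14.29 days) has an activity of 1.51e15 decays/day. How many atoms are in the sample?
N = A/λ = 3.113e16 atoms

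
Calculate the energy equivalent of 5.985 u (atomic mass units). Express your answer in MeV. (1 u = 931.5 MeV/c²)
E = mc² = 5575 MeV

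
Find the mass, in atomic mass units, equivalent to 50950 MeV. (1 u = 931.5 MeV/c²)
m = E/c² = 54.7 u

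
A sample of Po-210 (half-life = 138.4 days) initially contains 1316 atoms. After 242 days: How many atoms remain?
N = N₀(1/2)^(t/t½) = 391.6 atoms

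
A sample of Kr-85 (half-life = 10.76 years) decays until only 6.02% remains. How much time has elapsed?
t = t½ × log₂(N₀/N) = 43.62 years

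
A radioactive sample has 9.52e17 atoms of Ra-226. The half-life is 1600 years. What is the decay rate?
A = λN = 4.124e14 decays/year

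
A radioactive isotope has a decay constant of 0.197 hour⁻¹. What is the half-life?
t½ = ln(2)/λ = 3.519 hours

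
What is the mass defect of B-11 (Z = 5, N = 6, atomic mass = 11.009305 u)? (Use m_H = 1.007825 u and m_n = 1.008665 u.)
Δm = Z·m_H + N·m_n − M = 0.08181 u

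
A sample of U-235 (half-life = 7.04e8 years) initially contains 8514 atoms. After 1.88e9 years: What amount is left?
N = N₀(1/2)^(t/t½) = 1337 atoms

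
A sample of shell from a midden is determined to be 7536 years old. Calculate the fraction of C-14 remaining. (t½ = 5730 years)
N/N₀ = (1/2)^(t/t½) = 0.4019 = 40.2%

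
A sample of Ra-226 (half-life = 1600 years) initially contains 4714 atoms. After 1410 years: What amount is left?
N = N₀(1/2)^(t/t½) = 2559 atoms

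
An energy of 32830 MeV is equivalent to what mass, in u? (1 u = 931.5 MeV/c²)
m = E/c² = 35.24 u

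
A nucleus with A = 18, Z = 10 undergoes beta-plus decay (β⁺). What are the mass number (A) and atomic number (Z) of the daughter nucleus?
Daughter: A = 18, Z = 9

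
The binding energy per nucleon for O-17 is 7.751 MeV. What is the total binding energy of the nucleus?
B.E. = 7.751 × 17 = 131.8 MeV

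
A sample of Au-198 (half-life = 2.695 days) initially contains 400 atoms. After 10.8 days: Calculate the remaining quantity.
N = N₀(1/2)^(t/t½) = 24.87 atoms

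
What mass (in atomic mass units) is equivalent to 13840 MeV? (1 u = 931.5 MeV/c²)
m = E/c² = 14.86 u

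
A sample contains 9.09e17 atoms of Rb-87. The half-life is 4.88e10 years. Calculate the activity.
A = λN = 1.291e7 decays/year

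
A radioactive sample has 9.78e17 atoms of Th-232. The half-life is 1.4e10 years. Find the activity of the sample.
A = λN = 4.842e7 decays/year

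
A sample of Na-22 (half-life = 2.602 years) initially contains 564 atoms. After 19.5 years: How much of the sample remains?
N = N₀(1/2)^(t/t½) = 3.128 atoms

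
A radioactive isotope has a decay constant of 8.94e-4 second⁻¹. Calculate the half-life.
t½ = ln(2)/λ = 775.3 seconds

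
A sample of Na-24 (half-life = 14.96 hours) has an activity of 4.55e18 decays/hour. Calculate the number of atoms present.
N = A/λ = 9.82e19 atoms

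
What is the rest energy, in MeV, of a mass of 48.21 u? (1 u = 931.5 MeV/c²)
E = mc² = 44910 MeV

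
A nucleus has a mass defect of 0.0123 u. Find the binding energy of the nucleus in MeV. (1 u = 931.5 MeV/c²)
B.E. = Δm × 931.5 = 11.46 MeV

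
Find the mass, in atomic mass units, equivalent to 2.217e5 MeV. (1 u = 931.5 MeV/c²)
m = E/c² = 238 u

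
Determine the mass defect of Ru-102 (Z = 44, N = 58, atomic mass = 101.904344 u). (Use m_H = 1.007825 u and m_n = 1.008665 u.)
Δm = Z·m_H + N·m_n − M = 0.9425 u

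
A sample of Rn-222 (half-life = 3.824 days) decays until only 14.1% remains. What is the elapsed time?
t = t½ × log₂(N₀/N) = 10.81 days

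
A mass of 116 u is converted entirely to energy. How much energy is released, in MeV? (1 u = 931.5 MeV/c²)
E = mc² = 1.081e5 MeV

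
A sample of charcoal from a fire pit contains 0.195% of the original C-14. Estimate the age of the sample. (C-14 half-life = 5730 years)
Age = t½ × log₂(1/ratio) = 51580 years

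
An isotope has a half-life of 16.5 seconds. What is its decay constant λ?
λ = ln(2)/t½ = 0.04201 second⁻¹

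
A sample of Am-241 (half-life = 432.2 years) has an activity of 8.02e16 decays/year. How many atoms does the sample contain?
N = A/λ = 5.001e19 atoms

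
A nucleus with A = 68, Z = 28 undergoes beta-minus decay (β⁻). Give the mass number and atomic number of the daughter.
Daughter: A = 68, Z = 29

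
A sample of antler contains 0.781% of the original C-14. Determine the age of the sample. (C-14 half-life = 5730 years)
Age = t½ × log₂(1/ratio) = 40110 years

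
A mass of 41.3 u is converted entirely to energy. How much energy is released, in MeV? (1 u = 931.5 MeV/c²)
E = mc² = 38470 MeV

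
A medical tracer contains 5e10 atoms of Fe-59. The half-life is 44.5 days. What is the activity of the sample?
A = λN = 7.788e8 decays/day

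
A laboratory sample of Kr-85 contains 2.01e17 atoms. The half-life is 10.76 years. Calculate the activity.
A = λN = 1.295e16 decays/year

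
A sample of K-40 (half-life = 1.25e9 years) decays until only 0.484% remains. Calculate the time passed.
t = t½ × log₂(N₀/N) = 9.613e9 years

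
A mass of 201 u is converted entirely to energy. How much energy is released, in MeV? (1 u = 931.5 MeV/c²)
E = mc² = 1.872e5 MeV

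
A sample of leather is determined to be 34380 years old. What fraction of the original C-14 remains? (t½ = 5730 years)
N/N₀ = (1/2)^(t/t½) = 0.01562 = 1.56%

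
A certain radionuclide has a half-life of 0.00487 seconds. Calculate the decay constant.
λ = ln(2)/t½ = 142.3 second⁻¹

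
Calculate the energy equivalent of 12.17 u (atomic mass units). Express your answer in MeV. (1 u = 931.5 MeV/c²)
E = mc² = 11340 MeV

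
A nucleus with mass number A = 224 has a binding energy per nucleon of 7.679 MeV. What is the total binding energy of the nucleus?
B.E. = 7.679 × 224 = 1720 MeV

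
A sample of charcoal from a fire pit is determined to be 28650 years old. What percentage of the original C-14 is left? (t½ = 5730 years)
N/N₀ = (1/2)^(t/t½) = 0.03125 = 3.12%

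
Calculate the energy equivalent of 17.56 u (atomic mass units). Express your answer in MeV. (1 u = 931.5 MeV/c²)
E = mc² = 16360 MeV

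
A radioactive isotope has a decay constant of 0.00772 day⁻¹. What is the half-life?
t½ = ln(2)/λ = 89.79 days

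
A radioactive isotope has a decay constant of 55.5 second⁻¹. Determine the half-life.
t½ = ln(2)/λ = 0.01249 seconds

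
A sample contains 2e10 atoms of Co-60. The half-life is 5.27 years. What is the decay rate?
A = λN = 2.631e9 decays/year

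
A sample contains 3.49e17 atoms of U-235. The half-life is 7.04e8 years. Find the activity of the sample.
A = λN = 3.436e8 decays/year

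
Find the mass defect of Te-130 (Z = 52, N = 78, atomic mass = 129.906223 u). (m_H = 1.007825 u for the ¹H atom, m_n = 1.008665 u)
Δm = Z·m_H + N·m_n − M = 1.177 u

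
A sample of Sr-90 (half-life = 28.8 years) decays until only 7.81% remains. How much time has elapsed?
t = t½ × log₂(N₀/N) = 105.9 years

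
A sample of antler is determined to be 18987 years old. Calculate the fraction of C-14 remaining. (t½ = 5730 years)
N/N₀ = (1/2)^(t/t½) = 0.1006 = 10.1%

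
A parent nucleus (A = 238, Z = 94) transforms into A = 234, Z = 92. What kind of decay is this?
ΔA = -4, ΔZ = -2 ⇒ alpha decay (α)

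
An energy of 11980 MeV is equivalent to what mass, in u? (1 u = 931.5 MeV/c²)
m = E/c² = 12.86 u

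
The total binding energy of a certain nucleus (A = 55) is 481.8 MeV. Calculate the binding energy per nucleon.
B.E./A = 481.8/55 = 8.76 MeV/nucleon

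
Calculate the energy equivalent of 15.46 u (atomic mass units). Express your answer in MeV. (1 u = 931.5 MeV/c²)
E = mc² = 14400 MeV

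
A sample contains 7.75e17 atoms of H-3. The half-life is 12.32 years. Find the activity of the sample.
A = λN = 4.36e16 decays/year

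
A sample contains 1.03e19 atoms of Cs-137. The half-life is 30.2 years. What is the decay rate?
A = λN = 2.364e17 decays/year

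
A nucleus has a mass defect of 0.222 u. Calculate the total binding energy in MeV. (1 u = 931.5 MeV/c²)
B.E. = Δm × 931.5 = 206.8 MeV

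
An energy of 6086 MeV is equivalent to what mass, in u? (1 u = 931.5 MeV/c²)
m = E/c² = 6.534 u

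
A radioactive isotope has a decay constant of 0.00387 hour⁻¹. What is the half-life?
t½ = ln(2)/λ = 179.1 hours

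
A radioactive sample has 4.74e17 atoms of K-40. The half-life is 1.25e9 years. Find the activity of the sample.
A = λN = 2.628e8 decays/year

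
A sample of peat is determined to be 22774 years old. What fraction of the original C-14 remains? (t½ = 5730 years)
N/N₀ = (1/2)^(t/t½) = 0.06361 = 6.36%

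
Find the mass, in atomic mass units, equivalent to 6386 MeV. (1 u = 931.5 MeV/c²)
m = E/c² = 6.856 u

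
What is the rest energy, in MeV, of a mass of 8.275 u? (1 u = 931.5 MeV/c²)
E = mc² = 7708 MeV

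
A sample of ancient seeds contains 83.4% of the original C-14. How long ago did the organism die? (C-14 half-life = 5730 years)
Age = t½ × log₂(1/ratio) = 1501 years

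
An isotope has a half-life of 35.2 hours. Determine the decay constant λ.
λ = ln(2)/t½ = 0.01969 hour⁻¹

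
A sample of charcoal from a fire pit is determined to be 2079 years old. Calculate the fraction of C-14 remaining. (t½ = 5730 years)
N/N₀ = (1/2)^(t/t½) = 0.7776 = 77.8%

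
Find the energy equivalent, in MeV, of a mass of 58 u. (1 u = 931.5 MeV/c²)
E = mc² = 54030 MeV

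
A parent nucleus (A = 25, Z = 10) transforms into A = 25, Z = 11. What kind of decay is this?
ΔA = 0, ΔZ = +1 ⇒ beta-minus decay (β⁻)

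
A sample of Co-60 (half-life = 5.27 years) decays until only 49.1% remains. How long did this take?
t = t½ × log₂(N₀/N) = 5.408 years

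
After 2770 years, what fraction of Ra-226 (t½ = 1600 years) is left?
N/N₀ = (1/2)^(t/t½) = 0.3012 = 30.1%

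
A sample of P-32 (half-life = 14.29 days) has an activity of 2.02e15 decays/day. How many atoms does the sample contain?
N = A/λ = 4.164e16 atoms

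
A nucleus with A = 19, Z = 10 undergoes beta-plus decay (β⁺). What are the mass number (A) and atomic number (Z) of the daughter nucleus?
Daughter: A = 19, Z = 9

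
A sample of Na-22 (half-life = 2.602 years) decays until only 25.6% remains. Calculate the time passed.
t = t½ × log₂(N₀/N) = 5.115 years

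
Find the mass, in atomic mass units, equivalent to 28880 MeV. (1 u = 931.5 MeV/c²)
m = E/c² = 31 u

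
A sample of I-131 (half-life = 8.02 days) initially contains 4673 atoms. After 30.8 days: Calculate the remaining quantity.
N = N₀(1/2)^(t/t½) = 326.2 atoms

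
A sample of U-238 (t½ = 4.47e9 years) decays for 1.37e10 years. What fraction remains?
N/N₀ = (1/2)^(t/t½) = 0.1195 = 12%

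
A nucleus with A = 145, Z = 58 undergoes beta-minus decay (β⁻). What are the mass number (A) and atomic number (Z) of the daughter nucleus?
Daughter: A = 145, Z = 59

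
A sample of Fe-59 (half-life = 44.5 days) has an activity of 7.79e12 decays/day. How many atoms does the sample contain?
N = A/λ = 5.001e14 atoms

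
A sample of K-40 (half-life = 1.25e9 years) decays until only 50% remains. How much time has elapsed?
t = t½ × log₂(N₀/N) = 1.25e9 years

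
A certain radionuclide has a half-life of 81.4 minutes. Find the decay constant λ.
λ = ln(2)/t½ = 0.008515 minute⁻¹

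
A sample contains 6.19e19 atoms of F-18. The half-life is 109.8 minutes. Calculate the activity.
A = λN = 3.908e17 decays/minute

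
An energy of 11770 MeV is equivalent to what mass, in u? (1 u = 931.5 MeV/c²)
m = E/c² = 12.64 u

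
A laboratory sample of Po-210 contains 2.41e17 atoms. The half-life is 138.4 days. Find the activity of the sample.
A = λN = 1.207e15 decays/day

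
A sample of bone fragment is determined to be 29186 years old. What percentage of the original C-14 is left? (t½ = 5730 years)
N/N₀ = (1/2)^(t/t½) = 0.02929 = 2.93%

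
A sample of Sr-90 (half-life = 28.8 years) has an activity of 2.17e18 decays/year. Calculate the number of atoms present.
N = A/λ = 9.016e19 atoms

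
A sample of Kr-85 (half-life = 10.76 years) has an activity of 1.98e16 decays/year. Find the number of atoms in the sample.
N = A/λ = 3.074e17 atoms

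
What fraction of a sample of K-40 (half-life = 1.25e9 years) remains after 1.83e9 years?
N/N₀ = (1/2)^(t/t½) = 0.3625 = 36.2%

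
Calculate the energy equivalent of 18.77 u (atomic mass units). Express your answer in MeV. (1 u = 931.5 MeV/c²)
E = mc² = 17480 MeV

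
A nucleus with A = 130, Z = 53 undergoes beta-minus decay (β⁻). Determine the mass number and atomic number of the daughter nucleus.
Daughter: A = 130, Z = 54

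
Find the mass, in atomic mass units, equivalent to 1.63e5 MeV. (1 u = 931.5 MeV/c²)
m = E/c² = 175 u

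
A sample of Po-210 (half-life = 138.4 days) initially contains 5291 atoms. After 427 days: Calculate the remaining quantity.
N = N₀(1/2)^(t/t½) = 623.4 atoms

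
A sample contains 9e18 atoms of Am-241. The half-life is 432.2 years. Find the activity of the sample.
A = λN = 1.443e16 decays/year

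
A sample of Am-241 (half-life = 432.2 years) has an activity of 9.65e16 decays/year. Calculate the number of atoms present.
N = A/λ = 6.017e19 atoms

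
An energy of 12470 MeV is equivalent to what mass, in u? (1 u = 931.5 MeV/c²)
m = E/c² = 13.39 u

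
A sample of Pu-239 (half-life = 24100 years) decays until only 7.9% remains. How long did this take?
t = t½ × log₂(N₀/N) = 88250 years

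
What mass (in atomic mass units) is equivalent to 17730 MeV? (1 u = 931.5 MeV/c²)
m = E/c² = 19.03 u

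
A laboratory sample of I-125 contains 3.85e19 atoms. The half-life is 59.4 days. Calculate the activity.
A = λN = 4.493e17 decays/day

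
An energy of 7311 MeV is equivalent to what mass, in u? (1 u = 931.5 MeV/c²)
m = E/c² = 7.849 u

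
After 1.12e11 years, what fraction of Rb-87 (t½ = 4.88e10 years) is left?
N/N₀ = (1/2)^(t/t½) = 0.2038 = 20.4%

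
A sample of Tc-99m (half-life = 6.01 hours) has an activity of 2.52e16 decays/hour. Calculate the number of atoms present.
N = A/λ = 2.185e17 atoms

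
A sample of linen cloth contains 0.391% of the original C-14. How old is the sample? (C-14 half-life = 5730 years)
Age = t½ × log₂(1/ratio) = 45830 years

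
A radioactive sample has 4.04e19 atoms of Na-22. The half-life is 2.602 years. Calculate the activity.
A = λN = 1.076e19 decays/year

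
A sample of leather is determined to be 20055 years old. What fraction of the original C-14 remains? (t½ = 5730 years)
N/N₀ = (1/2)^(t/t½) = 0.08839 = 8.84%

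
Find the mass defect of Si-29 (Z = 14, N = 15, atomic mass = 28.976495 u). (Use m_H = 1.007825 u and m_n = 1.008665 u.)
Δm = Z·m_H + N·m_n − M = 0.263 u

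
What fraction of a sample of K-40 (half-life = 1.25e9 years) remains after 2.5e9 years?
N/N₀ = (1/2)^(t/t½) = 0.25 = 25%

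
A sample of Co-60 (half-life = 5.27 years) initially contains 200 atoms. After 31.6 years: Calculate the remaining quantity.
N = N₀(1/2)^(t/t½) = 3.133 atoms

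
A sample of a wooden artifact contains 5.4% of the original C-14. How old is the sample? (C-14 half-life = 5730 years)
Age = t½ × log₂(1/ratio) = 24130 years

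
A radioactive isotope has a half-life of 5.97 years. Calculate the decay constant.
λ = ln(2)/t½ = 0.1161 year⁻¹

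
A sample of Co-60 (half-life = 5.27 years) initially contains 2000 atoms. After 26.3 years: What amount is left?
N = N₀(1/2)^(t/t½) = 62.91 atoms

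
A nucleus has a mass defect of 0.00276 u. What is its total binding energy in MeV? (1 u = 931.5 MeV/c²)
B.E. = Δm × 931.5 = 2.571 MeV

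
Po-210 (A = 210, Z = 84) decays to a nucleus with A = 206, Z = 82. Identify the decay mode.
ΔA = -4, ΔZ = -2 ⇒ alpha decay (α)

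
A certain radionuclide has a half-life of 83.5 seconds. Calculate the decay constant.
λ = ln(2)/t½ = 0.008301 second⁻¹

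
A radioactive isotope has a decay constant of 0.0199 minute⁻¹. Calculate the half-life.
t½ = ln(2)/λ = 34.83 minutes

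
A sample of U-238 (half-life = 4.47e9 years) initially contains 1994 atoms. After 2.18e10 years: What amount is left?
N = N₀(1/2)^(t/t½) = 67.86 atoms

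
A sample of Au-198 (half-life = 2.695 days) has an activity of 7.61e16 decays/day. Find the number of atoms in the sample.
N = A/λ = 2.959e17 atoms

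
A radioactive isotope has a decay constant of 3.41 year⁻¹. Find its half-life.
t½ = ln(2)/λ = 0.2033 years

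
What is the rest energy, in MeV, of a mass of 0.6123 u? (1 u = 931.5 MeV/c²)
E = mc² = 570.4 MeV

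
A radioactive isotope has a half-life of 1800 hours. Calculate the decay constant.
λ = ln(2)/t½ = 3.851e-4 hour⁻¹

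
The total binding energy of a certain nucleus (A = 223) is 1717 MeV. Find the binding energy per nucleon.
B.E./A = 1717/223 = 7.7 MeV/nucleon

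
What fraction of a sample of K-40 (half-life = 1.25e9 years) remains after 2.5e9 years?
N/N₀ = (1/2)^(t/t½) = 0.25 = 25%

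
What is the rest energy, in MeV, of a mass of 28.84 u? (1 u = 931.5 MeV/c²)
E = mc² = 26860 MeV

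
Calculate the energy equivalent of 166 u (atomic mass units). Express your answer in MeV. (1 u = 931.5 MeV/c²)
E = mc² = 1.546e5 MeV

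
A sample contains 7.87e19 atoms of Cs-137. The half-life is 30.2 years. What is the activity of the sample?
A = λN = 1.806e18 decays/year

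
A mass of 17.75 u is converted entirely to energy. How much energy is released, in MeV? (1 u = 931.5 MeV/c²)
E = mc² = 16530 MeV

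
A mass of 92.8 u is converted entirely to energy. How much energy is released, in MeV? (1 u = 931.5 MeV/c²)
E = mc² = 86440 MeV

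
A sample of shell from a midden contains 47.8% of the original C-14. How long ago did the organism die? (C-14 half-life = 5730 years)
Age = t½ × log₂(1/ratio) = 6102 years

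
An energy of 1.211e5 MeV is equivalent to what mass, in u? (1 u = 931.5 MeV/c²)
m = E/c² = 130 u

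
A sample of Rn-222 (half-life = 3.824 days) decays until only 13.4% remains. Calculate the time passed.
t = t½ × log₂(N₀/N) = 11.09 days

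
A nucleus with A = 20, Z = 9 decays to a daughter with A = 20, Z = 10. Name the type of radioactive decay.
ΔA = 0, ΔZ = +1 ⇒ beta-minus decay (β⁻)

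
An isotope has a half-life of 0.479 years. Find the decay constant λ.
λ = ln(2)/t½ = 1.447 year⁻¹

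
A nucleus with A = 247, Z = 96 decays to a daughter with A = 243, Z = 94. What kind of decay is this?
ΔA = -4, ΔZ = -2 ⇒ alpha decay (α)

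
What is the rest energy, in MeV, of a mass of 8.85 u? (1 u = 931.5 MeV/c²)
E = mc² = 8244 MeV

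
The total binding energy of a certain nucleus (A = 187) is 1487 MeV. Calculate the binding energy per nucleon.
B.E./A = 1487/187 = 7.952 MeV/nucleon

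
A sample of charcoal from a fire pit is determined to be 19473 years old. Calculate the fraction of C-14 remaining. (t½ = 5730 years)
N/N₀ = (1/2)^(t/t½) = 0.09484 = 9.48%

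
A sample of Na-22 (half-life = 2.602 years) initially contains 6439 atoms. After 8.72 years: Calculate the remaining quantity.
N = N₀(1/2)^(t/t½) = 630.9 atoms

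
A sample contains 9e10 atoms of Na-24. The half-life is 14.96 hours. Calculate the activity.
A = λN = 4.17e9 decays/hour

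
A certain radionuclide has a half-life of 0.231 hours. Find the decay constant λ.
λ = ln(2)/t½ = 3.001 hour⁻¹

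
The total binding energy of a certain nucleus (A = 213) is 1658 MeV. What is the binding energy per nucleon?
B.E./A = 1658/213 = 7.784 MeV/nucleon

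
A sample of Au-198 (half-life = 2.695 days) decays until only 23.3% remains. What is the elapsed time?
t = t½ × log₂(N₀/N) = 5.664 days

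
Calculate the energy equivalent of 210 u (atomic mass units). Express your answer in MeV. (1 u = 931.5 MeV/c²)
E = mc² = 1.956e5 MeV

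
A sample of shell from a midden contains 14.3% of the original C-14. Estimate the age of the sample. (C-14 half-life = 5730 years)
Age = t½ × log₂(1/ratio) = 16080 years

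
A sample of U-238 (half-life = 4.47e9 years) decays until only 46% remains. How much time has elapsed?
t = t½ × log₂(N₀/N) = 5.008e9 years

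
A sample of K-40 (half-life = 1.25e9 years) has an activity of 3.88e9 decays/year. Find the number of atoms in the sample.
N = A/λ = 6.997e18 atoms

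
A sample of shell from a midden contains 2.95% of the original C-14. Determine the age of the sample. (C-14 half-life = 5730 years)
Age = t½ × log₂(1/ratio) = 29130 years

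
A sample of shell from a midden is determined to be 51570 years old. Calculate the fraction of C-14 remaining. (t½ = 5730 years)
N/N₀ = (1/2)^(t/t½) = 0.001953 = 0.195%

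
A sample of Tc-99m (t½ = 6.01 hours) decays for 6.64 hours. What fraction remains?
N/N₀ = (1/2)^(t/t½) = 0.465 = 46.5%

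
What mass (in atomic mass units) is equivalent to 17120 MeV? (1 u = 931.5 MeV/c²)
m = E/c² = 18.38 u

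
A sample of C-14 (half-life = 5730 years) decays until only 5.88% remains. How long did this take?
t = t½ × log₂(N₀/N) = 23420 years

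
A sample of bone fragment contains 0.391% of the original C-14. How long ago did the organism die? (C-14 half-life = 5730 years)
Age = t½ × log₂(1/ratio) = 45830 years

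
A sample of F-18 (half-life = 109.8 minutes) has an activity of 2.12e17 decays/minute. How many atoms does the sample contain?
N = A/λ = 3.358e19 atoms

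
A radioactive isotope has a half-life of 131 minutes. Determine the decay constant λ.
λ = ln(2)/t½ = 0.005291 minute⁻¹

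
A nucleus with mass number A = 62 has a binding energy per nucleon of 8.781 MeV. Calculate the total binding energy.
B.E. = 8.781 × 62 = 544.4 MeV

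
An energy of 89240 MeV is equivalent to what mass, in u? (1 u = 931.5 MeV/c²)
m = E/c² = 95.8 u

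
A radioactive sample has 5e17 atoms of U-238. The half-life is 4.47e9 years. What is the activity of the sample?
A = λN = 7.753e7 decays/year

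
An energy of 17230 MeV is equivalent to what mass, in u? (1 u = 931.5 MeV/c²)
m = E/c² = 18.5 u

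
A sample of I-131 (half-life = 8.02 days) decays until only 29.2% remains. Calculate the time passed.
t = t½ × log₂(N₀/N) = 14.24 days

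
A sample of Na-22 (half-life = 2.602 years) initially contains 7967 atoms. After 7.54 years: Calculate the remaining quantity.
N = N₀(1/2)^(t/t½) = 1069 atoms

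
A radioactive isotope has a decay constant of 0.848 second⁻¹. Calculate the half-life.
t½ = ln(2)/λ = 0.8174 seconds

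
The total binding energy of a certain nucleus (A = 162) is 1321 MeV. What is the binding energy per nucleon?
B.E./A = 1321/162 = 8.154 MeV/nucleon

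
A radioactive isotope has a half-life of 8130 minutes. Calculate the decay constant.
λ = ln(2)/t½ = 8.526e-5 minute⁻¹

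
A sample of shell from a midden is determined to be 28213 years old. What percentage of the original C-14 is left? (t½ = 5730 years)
N/N₀ = (1/2)^(t/t½) = 0.03295 = 3.29%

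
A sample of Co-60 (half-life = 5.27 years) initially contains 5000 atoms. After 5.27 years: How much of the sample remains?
N = N₀(1/2)^(t/t½) = 2500 atoms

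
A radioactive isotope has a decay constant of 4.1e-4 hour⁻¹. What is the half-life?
t½ = ln(2)/λ = 1691 hours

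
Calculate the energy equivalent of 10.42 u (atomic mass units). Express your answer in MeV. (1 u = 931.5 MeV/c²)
E = mc² = 9706 MeV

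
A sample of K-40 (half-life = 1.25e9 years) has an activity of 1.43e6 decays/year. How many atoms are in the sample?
N = A/λ = 2.579e15 atoms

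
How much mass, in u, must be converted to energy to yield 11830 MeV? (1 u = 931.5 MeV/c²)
m = E/c² = 12.7 u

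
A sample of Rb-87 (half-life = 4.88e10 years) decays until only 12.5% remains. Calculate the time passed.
t = t½ × log₂(N₀/N) = 1.464e11 years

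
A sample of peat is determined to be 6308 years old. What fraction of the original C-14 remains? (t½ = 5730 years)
N/N₀ = (1/2)^(t/t½) = 0.4662 = 46.6%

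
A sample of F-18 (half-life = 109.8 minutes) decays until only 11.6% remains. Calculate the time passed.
t = t½ × log₂(N₀/N) = 341.2 minutes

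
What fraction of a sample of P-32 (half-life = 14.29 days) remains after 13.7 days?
N/N₀ = (1/2)^(t/t½) = 0.5145 = 51.5%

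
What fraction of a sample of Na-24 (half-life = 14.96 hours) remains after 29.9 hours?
N/N₀ = (1/2)^(t/t½) = 0.2502 = 25%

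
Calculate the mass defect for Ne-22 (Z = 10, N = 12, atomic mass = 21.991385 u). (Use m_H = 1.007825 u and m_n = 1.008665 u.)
Δm = Z·m_H + N·m_n − M = 0.1908 u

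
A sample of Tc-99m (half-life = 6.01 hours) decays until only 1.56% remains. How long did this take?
t = t½ × log₂(N₀/N) = 36.07 hours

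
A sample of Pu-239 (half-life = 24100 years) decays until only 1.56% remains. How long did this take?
t = t½ × log₂(N₀/N) = 1.447e5 years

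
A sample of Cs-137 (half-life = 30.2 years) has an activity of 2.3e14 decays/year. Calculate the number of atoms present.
N = A/λ = 1.002e16 atoms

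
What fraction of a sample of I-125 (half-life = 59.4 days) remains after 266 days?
N/N₀ = (1/2)^(t/t½) = 0.04487 = 4.49%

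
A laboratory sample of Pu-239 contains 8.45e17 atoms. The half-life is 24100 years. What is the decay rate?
A = λN = 2.43e13 decays/year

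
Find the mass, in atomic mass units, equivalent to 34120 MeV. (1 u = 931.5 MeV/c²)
m = E/c² = 36.63 u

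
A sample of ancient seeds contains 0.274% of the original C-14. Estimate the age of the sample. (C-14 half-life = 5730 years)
Age = t½ × log₂(1/ratio) = 48770 years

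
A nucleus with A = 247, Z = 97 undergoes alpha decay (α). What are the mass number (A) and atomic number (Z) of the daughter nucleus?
Daughter: A = 243, Z = 95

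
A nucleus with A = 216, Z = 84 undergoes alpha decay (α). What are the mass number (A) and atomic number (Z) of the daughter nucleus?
Daughter: A = 212, Z = 82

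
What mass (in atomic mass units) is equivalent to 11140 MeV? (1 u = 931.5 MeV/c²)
m = E/c² = 11.96 u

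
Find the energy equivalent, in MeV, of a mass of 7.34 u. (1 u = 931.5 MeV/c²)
E = mc² = 6837 MeV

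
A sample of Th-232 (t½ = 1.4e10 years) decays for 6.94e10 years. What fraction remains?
N/N₀ = (1/2)^(t/t½) = 0.03219 = 3.22%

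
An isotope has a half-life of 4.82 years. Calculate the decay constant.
λ = ln(2)/t½ = 0.1438 year⁻¹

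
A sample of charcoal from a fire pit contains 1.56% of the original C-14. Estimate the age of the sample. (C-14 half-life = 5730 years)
Age = t½ × log₂(1/ratio) = 34390 years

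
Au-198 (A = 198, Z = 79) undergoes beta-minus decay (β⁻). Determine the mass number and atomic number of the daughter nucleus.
Daughter: A = 198, Z = 80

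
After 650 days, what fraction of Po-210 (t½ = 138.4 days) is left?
N/N₀ = (1/2)^(t/t½) = 0.03857 = 3.86%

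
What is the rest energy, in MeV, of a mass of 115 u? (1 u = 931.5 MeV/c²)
E = mc² = 1.071e5 MeV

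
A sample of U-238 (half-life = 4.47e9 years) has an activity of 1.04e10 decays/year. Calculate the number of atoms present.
N = A/λ = 6.707e19 atoms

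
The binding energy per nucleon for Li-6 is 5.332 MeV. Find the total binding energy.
B.E. = 5.332 × 6 = 31.99 MeV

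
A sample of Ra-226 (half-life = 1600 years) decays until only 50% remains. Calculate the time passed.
t = t½ × log₂(N₀/N) = 1600 years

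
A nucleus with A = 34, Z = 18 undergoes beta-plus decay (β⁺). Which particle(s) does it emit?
β⁺: positron (e⁺) + neutrino (νₑ)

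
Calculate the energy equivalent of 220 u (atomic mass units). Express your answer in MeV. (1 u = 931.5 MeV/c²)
E = mc² = 2.049e5 MeV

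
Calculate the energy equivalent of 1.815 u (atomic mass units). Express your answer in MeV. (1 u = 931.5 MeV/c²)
E = mc² = 1691 MeV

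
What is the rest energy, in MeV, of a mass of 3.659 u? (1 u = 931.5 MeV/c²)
E = mc² = 3408 MeV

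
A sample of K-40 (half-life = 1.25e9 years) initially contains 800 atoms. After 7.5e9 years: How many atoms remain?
N = N₀(1/2)^(t/t½) = 12.5 atoms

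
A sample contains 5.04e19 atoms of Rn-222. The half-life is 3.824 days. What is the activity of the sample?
A = λN = 9.136e18 decays/day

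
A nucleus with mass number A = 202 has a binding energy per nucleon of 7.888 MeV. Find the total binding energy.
B.E. = 7.888 × 202 = 1593 MeV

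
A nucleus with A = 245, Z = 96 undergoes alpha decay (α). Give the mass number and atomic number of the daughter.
Daughter: A = 241, Z = 94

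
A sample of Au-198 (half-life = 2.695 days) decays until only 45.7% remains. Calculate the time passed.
t = t½ × log₂(N₀/N) = 3.045 days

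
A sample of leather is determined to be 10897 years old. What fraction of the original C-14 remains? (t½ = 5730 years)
N/N₀ = (1/2)^(t/t½) = 0.2676 = 26.8%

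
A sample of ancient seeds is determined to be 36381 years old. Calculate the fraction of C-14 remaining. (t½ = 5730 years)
N/N₀ = (1/2)^(t/t½) = 0.01227 = 1.23%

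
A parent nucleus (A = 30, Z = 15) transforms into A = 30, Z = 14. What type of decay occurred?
ΔA = 0, ΔZ = -1 ⇒ beta-plus decay (β⁺) or electron capture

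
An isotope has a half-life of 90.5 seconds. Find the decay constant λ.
λ = ln(2)/t½ = 0.007659 second⁻¹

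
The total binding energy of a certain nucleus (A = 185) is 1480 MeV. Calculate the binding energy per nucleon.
B.E./A = 1480/185 = 8 MeV/nucleon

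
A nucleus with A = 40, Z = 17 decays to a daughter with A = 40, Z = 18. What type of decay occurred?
ΔA = 0, ΔZ = +1 ⇒ beta-minus decay (β⁻)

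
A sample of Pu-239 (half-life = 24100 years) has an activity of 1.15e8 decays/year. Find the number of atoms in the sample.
N = A/λ = 3.998e12 atoms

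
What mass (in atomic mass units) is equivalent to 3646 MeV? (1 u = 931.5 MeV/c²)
m = E/c² = 3.914 u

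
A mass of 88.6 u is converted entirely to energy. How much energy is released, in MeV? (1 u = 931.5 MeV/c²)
E = mc² = 82530 MeV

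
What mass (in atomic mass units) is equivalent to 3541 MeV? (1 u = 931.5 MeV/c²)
m = E/c² = 3.801 u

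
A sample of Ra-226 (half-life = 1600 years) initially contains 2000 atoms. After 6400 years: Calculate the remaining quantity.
N = N₀(1/2)^(t/t½) = 125 atoms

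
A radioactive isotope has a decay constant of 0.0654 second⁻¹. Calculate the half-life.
t½ = ln(2)/λ = 10.6 seconds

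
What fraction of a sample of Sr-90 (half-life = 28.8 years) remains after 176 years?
N/N₀ = (1/2)^(t/t½) = 0.01447 = 1.45%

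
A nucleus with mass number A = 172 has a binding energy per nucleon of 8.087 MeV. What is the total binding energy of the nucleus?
B.E. = 8.087 × 172 = 1391 MeV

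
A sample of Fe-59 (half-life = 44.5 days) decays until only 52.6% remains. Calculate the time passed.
t = t½ × log₂(N₀/N) = 41.25 days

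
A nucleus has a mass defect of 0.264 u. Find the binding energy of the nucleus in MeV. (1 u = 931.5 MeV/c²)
B.E. = Δm × 931.5 = 245.9 MeV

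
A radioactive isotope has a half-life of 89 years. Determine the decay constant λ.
λ = ln(2)/t½ = 0.007788 year⁻¹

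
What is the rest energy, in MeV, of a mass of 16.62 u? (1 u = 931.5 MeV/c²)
E = mc² = 15480 MeV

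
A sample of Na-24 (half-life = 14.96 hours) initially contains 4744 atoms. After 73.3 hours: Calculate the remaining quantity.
N = N₀(1/2)^(t/t½) = 158.9 atoms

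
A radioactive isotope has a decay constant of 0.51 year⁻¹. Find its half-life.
t½ = ln(2)/λ = 1.359 years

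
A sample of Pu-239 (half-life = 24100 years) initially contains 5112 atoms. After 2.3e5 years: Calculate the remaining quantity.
N = N₀(1/2)^(t/t½) = 6.85 atoms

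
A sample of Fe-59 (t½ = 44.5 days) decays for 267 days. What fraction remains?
N/N₀ = (1/2)^(t/t½) = 0.01562 = 1.56%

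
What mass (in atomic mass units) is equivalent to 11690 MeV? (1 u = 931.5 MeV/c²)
m = E/c² = 12.55 u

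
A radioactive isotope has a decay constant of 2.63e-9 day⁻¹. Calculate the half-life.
t½ = ln(2)/λ = 2.636e8 days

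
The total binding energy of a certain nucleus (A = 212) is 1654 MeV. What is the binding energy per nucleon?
B.E./A = 1654/212 = 7.802 MeV/nucleon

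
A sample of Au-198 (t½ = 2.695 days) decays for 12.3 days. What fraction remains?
N/N₀ = (1/2)^(t/t½) = 0.04228 = 4.23%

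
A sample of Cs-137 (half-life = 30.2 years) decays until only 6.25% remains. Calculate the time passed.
t = t½ × log₂(N₀/N) = 120.8 years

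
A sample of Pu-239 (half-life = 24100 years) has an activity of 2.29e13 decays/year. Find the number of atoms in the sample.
N = A/λ = 7.962e17 atoms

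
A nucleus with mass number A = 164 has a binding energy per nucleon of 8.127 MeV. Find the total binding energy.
B.E. = 8.127 × 164 = 1333 MeV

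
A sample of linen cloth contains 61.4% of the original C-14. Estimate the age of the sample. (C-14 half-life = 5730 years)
Age = t½ × log₂(1/ratio) = 4032 years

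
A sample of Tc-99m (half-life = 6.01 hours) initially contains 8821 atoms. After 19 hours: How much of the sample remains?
N = N₀(1/2)^(t/t½) = 985.9 atoms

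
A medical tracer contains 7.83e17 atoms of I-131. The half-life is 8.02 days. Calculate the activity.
A = λN = 6.767e16 decays/day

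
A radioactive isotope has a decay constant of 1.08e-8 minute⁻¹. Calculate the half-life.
t½ = ln(2)/λ = 6.418e7 minutes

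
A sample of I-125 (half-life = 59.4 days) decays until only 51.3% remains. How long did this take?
t = t½ × log₂(N₀/N) = 57.2 days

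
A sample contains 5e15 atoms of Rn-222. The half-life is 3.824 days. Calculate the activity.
A = λN = 9.063e14 decays/day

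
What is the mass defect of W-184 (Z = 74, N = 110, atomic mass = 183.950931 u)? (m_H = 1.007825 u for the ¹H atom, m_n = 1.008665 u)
Δm = Z·m_H + N·m_n − M = 1.581 u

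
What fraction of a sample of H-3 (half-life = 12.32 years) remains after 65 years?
N/N₀ = (1/2)^(t/t½) = 0.02581 = 2.58%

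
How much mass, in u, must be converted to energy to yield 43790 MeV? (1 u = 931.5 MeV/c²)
m = E/c² = 47.01 u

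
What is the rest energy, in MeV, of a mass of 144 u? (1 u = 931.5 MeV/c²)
E = mc² = 1.341e5 MeV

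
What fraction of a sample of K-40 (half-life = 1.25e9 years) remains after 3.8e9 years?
N/N₀ = (1/2)^(t/t½) = 0.1216 = 12.2%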